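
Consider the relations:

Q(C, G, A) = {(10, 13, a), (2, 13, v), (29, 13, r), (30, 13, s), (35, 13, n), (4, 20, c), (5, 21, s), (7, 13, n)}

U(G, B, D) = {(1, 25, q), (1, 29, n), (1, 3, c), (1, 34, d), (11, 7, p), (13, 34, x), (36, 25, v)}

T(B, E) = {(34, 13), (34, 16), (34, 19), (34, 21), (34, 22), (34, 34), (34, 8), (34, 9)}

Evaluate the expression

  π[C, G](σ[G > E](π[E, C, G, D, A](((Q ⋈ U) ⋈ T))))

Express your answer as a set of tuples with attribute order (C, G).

{(10, 13), (2, 13), (29, 13), (30, 13), (35, 13), (7, 13)}

Natural join on G: {(10, 13, a, 34, x), (2, 13, v, 34, x), (29, 13, r, 34, x), (30, 13, s, 34, x), (35, 13, n, 34, x), (7, 13, n, 34, x)}
Natural join on B: {(10, 13, a, 34, x, 13), (10, 13, a, 34, x, 16), (10, 13, a, 34, x, 19), (10, 13, a, 34, x, 21), (10, 13, a, 34, x, 22), (10, 13, a, 34, x, 34), (10, 13, a, 34, x, 8), (10, 13, a, 34, x, 9), (2, 13, v, 34, x, 13), (2, 13, v, 34, x, 16), (2, 13, v, 34, x, 19), (2, 13, v, 34, x, 21), (2, 13, v, 34, x, 22), (2, 13, v, 34, x, 34), (2, 13, v, 34, x, 8), (2, 13, v, 34, x, 9), (29, 13, r, 34, x, 13), (29, 13, r, 34, x, 16), (29, 13, r, 34, x, 19), (29, 13, r, 34, x, 21), (29, 13, r, 34, x, 22), (29, 13, r, 34, x, 34), (29, 13, r, 34, x, 8), (29, 13, r, 34, x, 9), (30, 13, s, 34, x, 13), (30, 13, s, 34, x, 16), (30, 13, s, 34, x, 19), (30, 13, s, 34, x, 21), (30, 13, s, 34, x, 22), (30, 13, s, 34, x, 34), (30, 13, s, 34, x, 8), (30, 13, s, 34, x, 9), (35, 13, n, 34, x, 13), (35, 13, n, 34, x, 16), (35, 13, n, 34, x, 19), (35, 13, n, 34, x, 21), (35, 13, n, 34, x, 22), (35, 13, n, 34, x, 34), (35, 13, n, 34, x, 8), (35, 13, n, 34, x, 9), (7, 13, n, 34, x, 13), (7, 13, n, 34, x, 16), (7, 13, n, 34, x, 19), (7, 13, n, 34, x, 21), (7, 13, n, 34, x, 22), (7, 13, n, 34, x, 34), (7, 13, n, 34, x, 8), (7, 13, n, 34, x, 9)}
π[E, C, G, D, A]: project onto (E, C, G, D, A) → {(13, 10, 13, x, a), (13, 2, 13, x, v), (13, 29, 13, x, r), (13, 30, 13, x, s), (13, 35, 13, x, n), (13, 7, 13, x, n), (16, 10, 13, x, a), (16, 2, 13, x, v), (16, 29, 13, x, r), (16, 30, 13, x, s), (16, 35, 13, x, n), (16, 7, 13, x, n), (19, 10, 13, x, a), (19, 2, 13, x, v), (19, 29, 13, x, r), (19, 30, 13, x, s), (19, 35, 13, x, n), (19, 7, 13, x, n), (21, 10, 13, x, a), (21, 2, 13, x, v), (21, 29, 13, x, r), (21, 30, 13, x, s), (21, 35, 13, x, n), (21, 7, 13, x, n), (22, 10, 13, x, a), (22, 2, 13, x, v), (22, 29, 13, x, r), (22, 30, 13, x, s), (22, 35, 13, x, n), (22, 7, 13, x, n), (34, 10, 13, x, a), (34, 2, 13, x, v), (34, 29, 13, x, r), (34, 30, 13, x, s), (34, 35, 13, x, n), (34, 7, 13, x, n), (8, 10, 13, x, a), (8, 2, 13, x, v), (8, 29, 13, x, r), (8, 30, 13, x, s), (8, 35, 13, x, n), (8, 7, 13, x, n), (9, 10, 13, x, a), (9, 2, 13, x, v), (9, 29, 13, x, r), (9, 30, 13, x, s), (9, 35, 13, x, n), (9, 7, 13, x, n)}
Filtering on G > E leaves {(8, 10, 13, x, a), (8, 2, 13, x, v), (8, 29, 13, x, r), (8, 30, 13, x, s), (8, 35, 13, x, n), (8, 7, 13, x, n), (9, 10, 13, x, a), (9, 2, 13, x, v), (9, 29, 13, x, r), (9, 30, 13, x, s), (9, 35, 13, x, n), (9, 7, 13, x, n)}.
π[C, G]: project onto (C, G) (6 duplicate(s) eliminated) → {(10, 13), (2, 13), (29, 13), (30, 13), (35, 13), (7, 13)}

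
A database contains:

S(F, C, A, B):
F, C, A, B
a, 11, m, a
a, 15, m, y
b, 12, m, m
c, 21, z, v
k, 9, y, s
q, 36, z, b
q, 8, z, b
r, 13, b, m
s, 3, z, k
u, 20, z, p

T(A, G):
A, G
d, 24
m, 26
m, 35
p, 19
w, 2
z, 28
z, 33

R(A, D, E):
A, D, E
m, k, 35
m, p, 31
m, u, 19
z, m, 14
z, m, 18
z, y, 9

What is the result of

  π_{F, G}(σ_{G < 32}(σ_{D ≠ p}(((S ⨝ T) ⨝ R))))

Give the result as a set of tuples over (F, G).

Natural join on A: {(a, 11, m, a, 26), (a, 11, m, a, 35), (a, 15, m, y, 26), (a, 15, m, y, 35), (b, 12, m, m, 26), (b, 12, m, m, 35), (c, 21, z, v, 28), (c, 21, z, v, 33), (q, 36, z, b, 28), (q, 36, z, b, 33), (q, 8, z, b, 28), (q, 8, z, b, 33), (s, 3, z, k, 28), (s, 3, z, k, 33), (u, 20, z, p, 28), (u, 20, z, p, 33)}
Natural join on A: {(a, 11, m, a, 26, k, 35), (a, 11, m, a, 26, p, 31), (a, 11, m, a, 26, u, 19), (a, 11, m, a, 35, k, 35), (a, 11, m, a, 35, p, 31), (a, 11, m, a, 35, u, 19), (a, 15, m, y, 26, k, 35), (a, 15, m, y, 26, p, 31), (a, 15, m, y, 26, u, 19), (a, 15, m, y, 35, k, 35), (a, 15, m, y, 35, p, 31), (a, 15, m, y, 35, u, 19), (b, 12, m, m, 26, k, 35), (b, 12, m, m, 26, p, 31), (b, 12, m, m, 26, u, 19), (b, 12, m, m, 35, k, 35), (b, 12, m, m, 35, p, 31), (b, 12, m, m, 35, u, 19), (c, 21, z, v, 28, m, 14), (c, 21, z, v, 28, m, 18), (c, 21, z, v, 28, y, 9), (c, 21, z, v, 33, m, 14), (c, 21, z, v, 33, m, 18), (c, 21, z, v, 33, y, 9), (q, 36, z, b, 28, m, 14), (q, 36, z, b, 28, m, 18), (q, 36, z, b, 28, y, 9), (q, 36, z, b, 33, m, 14), (q, 36, z, b, 33, m, 18), (q, 36, z, b, 33, y, 9), (q, 8, z, b, 28, m, 14), (q, 8, z, b, 28, m, 18), (q, 8, z, b, 28, y, 9), (q, 8, z, b, 33, m, 14), (q, 8, z, b, 33, m, 18), (q, 8, z, b, 33, y, 9), (s, 3, z, k, 28, m, 14), (s, 3, z, k, 28, m, 18), (s, 3, z, k, 28, y, 9), (s, 3, z, k, 33, m, 14), (s, 3, z, k, 33, m, 18), (s, 3, z, k, 33, y, 9), (u, 20, z, p, 28, m, 14), (u, 20, z, p, 28, m, 18), (u, 20, z, p, 28, y, 9), (u, 20, z, p, 33, m, 14), (u, 20, z, p, 33, m, 18), (u, 20, z, p, 33, y, 9)}
Filtering on D ≠ p leaves {(a, 11, m, a, 26, k, 35), (a, 11, m, a, 26, u, 19), (a, 11, m, a, 35, k, 35), (a, 11, m, a, 35, u, 19), (a, 15, m, y, 26, k, 35), (a, 15, m, y, 26, u, 19), (a, 15, m, y, 35, k, 35), (a, 15, m, y, 35, u, 19), (b, 12, m, m, 26, k, 35), (b, 12, m, m, 26, u, 19), (b, 12, m, m, 35, k, 35), (b, 12, m, m, 35, u, 19), (c, 21, z, v, 28, m, 14), (c, 21, z, v, 28, m, 18), (c, 21, z, v, 28, y, 9), (c, 21, z, v, 33, m, 14), (c, 21, z, v, 33, m, 18), (c, 21, z, v, 33, y, 9), (q, 36, z, b, 28, m, 14), (q, 36, z, b, 28, m, 18), (q, 36, z, b, 28, y, 9), (q, 36, z, b, 33, m, 14), (q, 36, z, b, 33, m, 18), (q, 36, z, b, 33, y, 9), (q, 8, z, b, 28, m, 14), (q, 8, z, b, 28, m, 18), (q, 8, z, b, 28, y, 9), (q, 8, z, b, 33, m, 14), (q, 8, z, b, 33, m, 18), (q, 8, z, b, 33, y, 9), (s, 3, z, k, 28, m, 14), (s, 3, z, k, 28, m, 18), (s, 3, z, k, 28, y, 9), (s, 3, z, k, 33, m, 14), (s, 3, z, k, 33, m, 18), (s, 3, z, k, 33, y, 9), (u, 20, z, p, 28, m, 14), (u, 20, z, p, 28, m, 18), (u, 20, z, p, 28, y, 9), (u, 20, z, p, 33, m, 14), (u, 20, z, p, 33, m, 18), (u, 20, z, p, 33, y, 9)}.
Filtering on G < 32 leaves {(a, 11, m, a, 26, k, 35), (a, 11, m, a, 26, u, 19), (a, 15, m, y, 26, k, 35), (a, 15, m, y, 26, u, 19), (b, 12, m, m, 26, k, 35), (b, 12, m, m, 26, u, 19), (c, 21, z, v, 28, m, 14), (c, 21, z, v, 28, m, 18), (c, 21, z, v, 28, y, 9), (q, 36, z, b, 28, m, 14), (q, 36, z, b, 28, m, 18), (q, 36, z, b, 28, y, 9), (q, 8, z, b, 28, m, 14), (q, 8, z, b, 28, m, 18), (q, 8, z, b, 28, y, 9), (s, 3, z, k, 28, m, 14), (s, 3, z, k, 28, m, 18), (s, 3, z, k, 28, y, 9), (u, 20, z, p, 28, m, 14), (u, 20, z, p, 28, m, 18), (u, 20, z, p, 28, y, 9)}.
π[F, G]: project onto (F, G) (15 duplicate(s) eliminated) → {(a, 26), (b, 26), (c, 28), (q, 28), (s, 28), (u, 28)}

{(a, 26), (b, 26), (c, 28), (q, 28), (s, 28), (u, 28)}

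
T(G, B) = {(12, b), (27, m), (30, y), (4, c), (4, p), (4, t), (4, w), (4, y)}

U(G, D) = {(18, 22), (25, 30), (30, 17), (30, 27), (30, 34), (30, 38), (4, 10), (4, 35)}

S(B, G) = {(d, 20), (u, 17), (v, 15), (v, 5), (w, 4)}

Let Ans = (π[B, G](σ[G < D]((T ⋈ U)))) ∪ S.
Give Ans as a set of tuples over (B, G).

Joining T and U on G yields {(30, y, 17), (30, y, 27), (30, y, 34), (30, y, 38), (4, c, 10), (4, c, 35), (4, p, 10), (4, p, 35), (4, t, 10), (4, t, 35), (4, w, 10), (4, w, 35), (4, y, 10), (4, y, 35)}.
Selection G < D: {(30, y, 34), (30, y, 38), (4, c, 10), (4, c, 35), (4, p, 10), (4, p, 35), (4, t, 10), (4, t, 35), (4, w, 10), (4, w, 35), (4, y, 10), (4, y, 35)}
Keep only column(s) B, G (6 duplicate(s) eliminated): {(c, 4), (p, 4), (t, 4), (w, 4), (y, 30), (y, 4)}
Set union of the two operands is {(c, 4), (d, 20), (p, 4), (t, 4), (u, 17), (v, 15), (v, 5), (w, 4), (y, 30), (y, 4)}.

{(c, 4), (d, 20), (p, 4), (t, 4), (u, 17), (v, 15), (v, 5), (w, 4), (y, 30), (y, 4)}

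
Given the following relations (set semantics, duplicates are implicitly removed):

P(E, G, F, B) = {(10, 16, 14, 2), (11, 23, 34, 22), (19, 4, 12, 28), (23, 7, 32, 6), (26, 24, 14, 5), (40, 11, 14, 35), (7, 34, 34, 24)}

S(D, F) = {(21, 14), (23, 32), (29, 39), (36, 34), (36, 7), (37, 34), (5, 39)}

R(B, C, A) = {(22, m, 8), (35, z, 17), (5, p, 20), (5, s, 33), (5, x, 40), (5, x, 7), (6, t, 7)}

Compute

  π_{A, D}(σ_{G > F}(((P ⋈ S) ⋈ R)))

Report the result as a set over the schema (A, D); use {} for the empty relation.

{(20, 21), (33, 21), (40, 21), (7, 21)}

Natural join on F: {(10, 16, 14, 2, 21), (11, 23, 34, 22, 36), (11, 23, 34, 22, 37), (23, 7, 32, 6, 23), (26, 24, 14, 5, 21), (40, 11, 14, 35, 21), (7, 34, 34, 24, 36), (7, 34, 34, 24, 37)}
Natural join on B: {(11, 23, 34, 22, 36, m, 8), (11, 23, 34, 22, 37, m, 8), (23, 7, 32, 6, 23, t, 7), (26, 24, 14, 5, 21, p, 20), (26, 24, 14, 5, 21, s, 33), (26, 24, 14, 5, 21, x, 40), (26, 24, 14, 5, 21, x, 7), (40, 11, 14, 35, 21, z, 17)}
Filtering on G > F leaves {(26, 24, 14, 5, 21, p, 20), (26, 24, 14, 5, 21, s, 33), (26, 24, 14, 5, 21, x, 40), (26, 24, 14, 5, 21, x, 7)}.
π_{A, D} gives {(20, 21), (33, 21), (40, 21), (7, 21)}.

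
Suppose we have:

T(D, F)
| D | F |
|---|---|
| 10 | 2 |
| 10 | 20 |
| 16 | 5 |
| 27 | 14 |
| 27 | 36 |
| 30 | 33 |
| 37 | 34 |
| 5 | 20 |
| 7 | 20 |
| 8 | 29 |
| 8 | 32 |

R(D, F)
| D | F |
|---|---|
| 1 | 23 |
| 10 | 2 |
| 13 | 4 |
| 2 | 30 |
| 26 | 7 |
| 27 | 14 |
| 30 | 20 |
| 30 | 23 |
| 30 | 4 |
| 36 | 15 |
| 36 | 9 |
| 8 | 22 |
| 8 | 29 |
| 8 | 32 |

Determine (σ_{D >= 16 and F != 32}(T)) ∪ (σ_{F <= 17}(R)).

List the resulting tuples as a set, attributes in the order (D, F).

{(10, 2), (13, 4), (16, 5), (26, 7), (27, 14), (27, 36), (30, 33), (30, 4), (36, 15), (36, 9), (37, 34)}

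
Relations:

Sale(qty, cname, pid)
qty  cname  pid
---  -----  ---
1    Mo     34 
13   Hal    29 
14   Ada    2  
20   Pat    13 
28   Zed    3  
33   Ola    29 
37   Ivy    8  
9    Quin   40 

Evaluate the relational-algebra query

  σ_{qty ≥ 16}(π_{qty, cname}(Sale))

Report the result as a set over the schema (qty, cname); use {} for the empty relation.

{(20, Pat), (28, Zed), (33, Ola), (37, Ivy)}

Keep only column(s) qty, cname: {(1, Mo), (13, Hal), (14, Ada), (20, Pat), (28, Zed), (33, Ola), (37, Ivy), (9, Quin)}
Filtering on qty ≥ 16 leaves {(20, Pat), (28, Zed), (33, Ola), (37, Ivy)}.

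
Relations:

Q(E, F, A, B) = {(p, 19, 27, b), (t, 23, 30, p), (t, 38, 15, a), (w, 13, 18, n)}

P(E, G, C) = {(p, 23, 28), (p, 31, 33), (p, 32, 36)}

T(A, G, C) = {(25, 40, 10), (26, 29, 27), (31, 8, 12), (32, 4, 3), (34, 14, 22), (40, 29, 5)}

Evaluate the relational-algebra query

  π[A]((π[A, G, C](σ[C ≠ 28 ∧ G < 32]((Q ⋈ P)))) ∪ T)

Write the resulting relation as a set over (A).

Joining Q and P on E yields {(p, 19, 27, b, 23, 28), (p, 19, 27, b, 31, 33), (p, 19, 27, b, 32, 36)}.
Selection C ≠ 28 ∧ G < 32: {(p, 19, 27, b, 31, 33)}
π[A, G, C]: project onto (A, G, C) → {(27, 31, 33)}
Set union of the two operands is {(25, 40, 10), (26, 29, 27), (27, 31, 33), (31, 8, 12), (32, 4, 3), (34, 14, 22), (40, 29, 5)}.
π[A]: project onto (A) → {25, 26, 27, 31, 32, 34, 40}

{25, 26, 27, 31, 32, 34, 40}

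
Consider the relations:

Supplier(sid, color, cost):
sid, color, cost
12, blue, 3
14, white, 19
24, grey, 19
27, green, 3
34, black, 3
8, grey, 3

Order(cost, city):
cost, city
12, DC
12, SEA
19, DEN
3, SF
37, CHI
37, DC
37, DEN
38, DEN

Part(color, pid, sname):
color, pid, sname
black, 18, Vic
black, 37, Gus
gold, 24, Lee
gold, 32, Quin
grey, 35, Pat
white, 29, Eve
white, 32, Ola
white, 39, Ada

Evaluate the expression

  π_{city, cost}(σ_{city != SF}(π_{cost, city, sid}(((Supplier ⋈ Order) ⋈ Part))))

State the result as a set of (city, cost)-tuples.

Joining Supplier and Order on cost yields {(12, blue, 3, SF), (14, white, 19, DEN), (24, grey, 19, DEN), (27, green, 3, SF), (34, black, 3, SF), (8, grey, 3, SF)}.
Joining (Supplier ⋈ Order) and Part on color yields {(14, white, 19, DEN, 29, Eve), (14, white, 19, DEN, 32, Ola), (14, white, 19, DEN, 39, Ada), (24, grey, 19, DEN, 35, Pat), (34, black, 3, SF, 18, Vic), (34, black, 3, SF, 37, Gus), (8, grey, 3, SF, 35, Pat)}.
Keep only column(s) cost, city, sid (3 duplicate(s) eliminated): {(19, DEN, 14), (19, DEN, 24), (3, SF, 34), (3, SF, 8)}
σ[city != SF]: keep tuples satisfying city != SF → {(19, DEN, 14), (19, DEN, 24)}
Keep only column(s) city, cost (1 duplicate(s) eliminated): {(DEN, 19)}

{(DEN, 19)}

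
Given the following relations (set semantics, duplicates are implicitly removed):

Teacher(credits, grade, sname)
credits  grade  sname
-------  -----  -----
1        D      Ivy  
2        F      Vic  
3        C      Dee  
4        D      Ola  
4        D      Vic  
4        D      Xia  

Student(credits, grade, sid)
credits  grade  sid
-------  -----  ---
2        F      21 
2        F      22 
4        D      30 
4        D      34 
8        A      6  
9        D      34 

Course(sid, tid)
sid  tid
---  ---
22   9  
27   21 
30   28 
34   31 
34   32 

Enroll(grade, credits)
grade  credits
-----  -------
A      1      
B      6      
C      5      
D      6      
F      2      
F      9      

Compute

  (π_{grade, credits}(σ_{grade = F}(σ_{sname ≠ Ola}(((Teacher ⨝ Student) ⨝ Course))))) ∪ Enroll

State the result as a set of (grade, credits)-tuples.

Teacher ⋈ Student (natural join on credits, grade): {(2, F, Vic, 21), (2, F, Vic, 22), (4, D, Ola, 30), (4, D, Ola, 34), (4, D, Vic, 30), (4, D, Vic, 34), (4, D, Xia, 30), (4, D, Xia, 34)}
(Teacher ⨝ Student) ⋈ Course (natural join on sid): {(2, F, Vic, 22, 9), (4, D, Ola, 30, 28), (4, D, Ola, 34, 31), (4, D, Ola, 34, 32), (4, D, Vic, 30, 28), (4, D, Vic, 34, 31), (4, D, Vic, 34, 32), (4, D, Xia, 30, 28), (4, D, Xia, 34, 31), (4, D, Xia, 34, 32)}
σ[sname ≠ Ola]: keep tuples satisfying sname ≠ Ola → {(2, F, Vic, 22, 9), (4, D, Vic, 30, 28), (4, D, Vic, 34, 31), (4, D, Vic, 34, 32), (4, D, Xia, 30, 28), (4, D, Xia, 34, 31), (4, D, Xia, 34, 32)}
σ[grade = F]: keep tuples satisfying grade = F → {(2, F, Vic, 22, 9)}
Projecting to grade, credits: {(F, 2)}
Set union of the two operands is {(A, 1), (B, 6), (C, 5), (D, 6), (F, 2), (F, 9)}.

{(A, 1), (B, 6), (C, 5), (D, 6), (F, 2), (F, 9)}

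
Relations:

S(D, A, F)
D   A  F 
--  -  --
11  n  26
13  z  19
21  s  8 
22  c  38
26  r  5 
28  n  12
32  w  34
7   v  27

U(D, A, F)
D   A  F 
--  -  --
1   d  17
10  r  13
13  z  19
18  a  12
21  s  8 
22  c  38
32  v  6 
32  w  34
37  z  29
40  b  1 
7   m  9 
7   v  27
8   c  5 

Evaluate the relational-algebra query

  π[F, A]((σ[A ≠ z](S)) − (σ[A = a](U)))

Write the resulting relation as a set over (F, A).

{(12, n), (26, n), (27, v), (34, w), (38, c), (5, r), (8, s)}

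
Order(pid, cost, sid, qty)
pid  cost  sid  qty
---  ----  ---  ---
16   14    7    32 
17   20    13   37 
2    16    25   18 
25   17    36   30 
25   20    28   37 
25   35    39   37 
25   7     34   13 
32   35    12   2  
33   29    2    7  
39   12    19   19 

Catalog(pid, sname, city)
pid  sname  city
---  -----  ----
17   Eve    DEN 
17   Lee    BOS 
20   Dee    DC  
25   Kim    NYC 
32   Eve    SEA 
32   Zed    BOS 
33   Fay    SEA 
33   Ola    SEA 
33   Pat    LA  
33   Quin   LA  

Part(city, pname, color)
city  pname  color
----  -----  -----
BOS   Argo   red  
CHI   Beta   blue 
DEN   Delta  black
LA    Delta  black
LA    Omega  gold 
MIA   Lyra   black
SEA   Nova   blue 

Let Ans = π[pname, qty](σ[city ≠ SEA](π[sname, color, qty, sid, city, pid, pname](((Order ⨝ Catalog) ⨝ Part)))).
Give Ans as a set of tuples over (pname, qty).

{(Argo, 2), (Argo, 37), (Delta, 37), (Delta, 7), (Omega, 7)}

Natural join on pid: {(17, 20, 13, 37, Eve, DEN), (17, 20, 13, 37, Lee, BOS), (25, 17, 36, 30, Kim, NYC), (25, 20, 28, 37, Kim, NYC), (25, 35, 39, 37, Kim, NYC), (25, 7, 34, 13, Kim, NYC), (32, 35, 12, 2, Eve, SEA), (32, 35, 12, 2, Zed, BOS), (33, 29, 2, 7, Fay, SEA), (33, 29, 2, 7, Ola, SEA), (33, 29, 2, 7, Pat, LA), (33, 29, 2, 7, Quin, LA)}
Natural join on city: {(17, 20, 13, 37, Eve, DEN, Delta, black), (17, 20, 13, 37, Lee, BOS, Argo, red), (32, 35, 12, 2, Eve, SEA, Nova, blue), (32, 35, 12, 2, Zed, BOS, Argo, red), (33, 29, 2, 7, Fay, SEA, Nova, blue), (33, 29, 2, 7, Ola, SEA, Nova, blue), (33, 29, 2, 7, Pat, LA, Delta, black), (33, 29, 2, 7, Pat, LA, Omega, gold), (33, 29, 2, 7, Quin, LA, Delta, black), (33, 29, 2, 7, Quin, LA, Omega, gold)}
π_{sname, color, qty, sid, city, pid, pname} gives {(Eve, black, 37, 13, DEN, 17, Delta), (Eve, blue, 2, 12, SEA, 32, Nova), (Fay, blue, 7, 2, SEA, 33, Nova), (Lee, red, 37, 13, BOS, 17, Argo), (Ola, blue, 7, 2, SEA, 33, Nova), (Pat, black, 7, 2, LA, 33, Delta), (Pat, gold, 7, 2, LA, 33, Omega), (Quin, black, 7, 2, LA, 33, Delta), (Quin, gold, 7, 2, LA, 33, Omega), (Zed, red, 2, 12, BOS, 32, Argo)}.
Selection city ≠ SEA: {(Eve, black, 37, 13, DEN, 17, Delta), (Lee, red, 37, 13, BOS, 17, Argo), (Pat, black, 7, 2, LA, 33, Delta), (Pat, gold, 7, 2, LA, 33, Omega), (Quin, black, 7, 2, LA, 33, Delta), (Quin, gold, 7, 2, LA, 33, Omega), (Zed, red, 2, 12, BOS, 32, Argo)}
π_{pname, qty} gives {(Argo, 2), (Argo, 37), (Delta, 37), (Delta, 7), (Omega, 7)} (2 duplicate(s) eliminated).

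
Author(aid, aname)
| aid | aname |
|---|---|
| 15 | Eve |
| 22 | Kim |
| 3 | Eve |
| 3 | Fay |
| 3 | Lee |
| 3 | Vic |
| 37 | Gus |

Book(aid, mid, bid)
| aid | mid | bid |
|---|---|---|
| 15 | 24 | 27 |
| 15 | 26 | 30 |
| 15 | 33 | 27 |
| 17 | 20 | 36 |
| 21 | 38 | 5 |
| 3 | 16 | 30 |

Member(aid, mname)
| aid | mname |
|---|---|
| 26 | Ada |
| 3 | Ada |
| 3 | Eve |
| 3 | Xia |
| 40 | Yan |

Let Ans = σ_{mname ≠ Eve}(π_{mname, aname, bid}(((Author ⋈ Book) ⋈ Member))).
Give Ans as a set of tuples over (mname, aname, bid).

{(Ada, Eve, 30), (Ada, Fay, 30), (Ada, Lee, 30), (Ada, Vic, 30), (Xia, Eve, 30), (Xia, Fay, 30), (Xia, Lee, 30), (Xia, Vic, 30)}

Joining Author and Book on aid yields {(15, Eve, 24, 27), (15, Eve, 26, 30), (15, Eve, 33, 27), (3, Eve, 16, 30), (3, Fay, 16, 30), (3, Lee, 16, 30), (3, Vic, 16, 30)}.
Joining (Author ⋈ Book) and Member on aid yields {(3, Eve, 16, 30, Ada), (3, Eve, 16, 30, Eve), (3, Eve, 16, 30, Xia), (3, Fay, 16, 30, Ada), (3, Fay, 16, 30, Eve), (3, Fay, 16, 30, Xia), (3, Lee, 16, 30, Ada), (3, Lee, 16, 30, Eve), (3, Lee, 16, 30, Xia), (3, Vic, 16, 30, Ada), (3, Vic, 16, 30, Eve), (3, Vic, 16, 30, Xia)}.
π[mname, aname, bid]: project onto (mname, aname, bid) → {(Ada, Eve, 30), (Ada, Fay, 30), (Ada, Lee, 30), (Ada, Vic, 30), (Eve, Eve, 30), (Eve, Fay, 30), (Eve, Lee, 30), (Eve, Vic, 30), (Xia, Eve, 30), (Xia, Fay, 30), (Xia, Lee, 30), (Xia, Vic, 30)}
Selection mname ≠ Eve: {(Ada, Eve, 30), (Ada, Fay, 30), (Ada, Lee, 30), (Ada, Vic, 30), (Xia, Eve, 30), (Xia, Fay, 30), (Xia, Lee, 30), (Xia, Vic, 30)}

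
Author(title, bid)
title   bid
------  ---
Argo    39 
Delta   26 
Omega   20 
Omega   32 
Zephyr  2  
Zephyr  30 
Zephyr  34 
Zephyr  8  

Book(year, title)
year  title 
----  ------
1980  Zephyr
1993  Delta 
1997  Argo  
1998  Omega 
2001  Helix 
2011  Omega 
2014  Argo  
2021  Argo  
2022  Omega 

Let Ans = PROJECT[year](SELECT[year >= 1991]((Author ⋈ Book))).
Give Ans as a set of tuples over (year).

Joining Author and Book on title yields {(Argo, 39, 1997), (Argo, 39, 2014), (Argo, 39, 2021), (Delta, 26, 1993), (Omega, 20, 1998), (Omega, 20, 2011), (Omega, 20, 2022), (Omega, 32, 1998), (Omega, 32, 2011), (Omega, 32, 2022), (Zephyr, 2, 1980), (Zephyr, 30, 1980), (Zephyr, 34, 1980), (Zephyr, 8, 1980)}.
Filtering on year >= 1991 leaves {(Argo, 39, 1997), (Argo, 39, 2014), (Argo, 39, 2021), (Delta, 26, 1993), (Omega, 20, 1998), (Omega, 20, 2011), (Omega, 20, 2022), (Omega, 32, 1998), (Omega, 32, 2011), (Omega, 32, 2022)}.
π_{year} gives {1993, 1997, 1998, 2011, 2014, 2021, 2022} (3 duplicate(s) eliminated).

{1993, 1997, 1998, 2011, 2014, 2021, 2022}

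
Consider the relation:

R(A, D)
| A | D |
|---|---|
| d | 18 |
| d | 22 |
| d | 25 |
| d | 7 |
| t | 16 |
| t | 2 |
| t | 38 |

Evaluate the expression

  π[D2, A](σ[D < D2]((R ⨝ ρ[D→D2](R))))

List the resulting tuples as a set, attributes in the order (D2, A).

{(16, t), (18, d), (22, d), (25, d), (38, t)}

ρ[D→D2]: schema becomes (A, D2); tuples unchanged.
Natural join on A: {(d, 18, 18), (d, 18, 22), (d, 18, 25), (d, 18, 7), (d, 22, 18), (d, 22, 22), (d, 22, 25), (d, 22, 7), (d, 25, 18), (d, 25, 22), (d, 25, 25), (d, 25, 7), (d, 7, 18), (d, 7, 22), (d, 7, 25), (d, 7, 7), (t, 16, 16), (t, 16, 2), (t, 16, 38), (t, 2, 16), (t, 2, 2), (t, 2, 38), (t, 38, 16), (t, 38, 2), (t, 38, 38)}
Selection D < D2: {(d, 18, 22), (d, 18, 25), (d, 22, 25), (d, 7, 18), (d, 7, 22), (d, 7, 25), (t, 16, 38), (t, 2, 16), (t, 2, 38)}
Keep only column(s) D2, A (4 duplicate(s) eliminated): {(16, t), (18, d), (22, d), (25, d), (38, t)}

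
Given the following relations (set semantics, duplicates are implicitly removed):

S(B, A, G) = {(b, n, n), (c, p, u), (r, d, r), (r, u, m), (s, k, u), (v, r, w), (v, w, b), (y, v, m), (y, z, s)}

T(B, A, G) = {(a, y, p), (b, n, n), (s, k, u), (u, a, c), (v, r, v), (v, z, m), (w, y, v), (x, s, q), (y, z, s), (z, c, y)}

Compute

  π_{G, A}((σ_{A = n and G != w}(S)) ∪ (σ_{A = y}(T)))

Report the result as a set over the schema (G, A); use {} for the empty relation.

σ[A = n and G != w]: keep tuples satisfying A = n and G != w → {(b, n, n)}
σ[A = y]: keep tuples satisfying A = y → {(a, y, p), (w, y, v)}
Taking the union: {(a, y, p), (b, n, n), (w, y, v)}
π[G, A]: project onto (G, A) → {(n, n), (p, y), (v, y)}

{(n, n), (p, y), (v, y)}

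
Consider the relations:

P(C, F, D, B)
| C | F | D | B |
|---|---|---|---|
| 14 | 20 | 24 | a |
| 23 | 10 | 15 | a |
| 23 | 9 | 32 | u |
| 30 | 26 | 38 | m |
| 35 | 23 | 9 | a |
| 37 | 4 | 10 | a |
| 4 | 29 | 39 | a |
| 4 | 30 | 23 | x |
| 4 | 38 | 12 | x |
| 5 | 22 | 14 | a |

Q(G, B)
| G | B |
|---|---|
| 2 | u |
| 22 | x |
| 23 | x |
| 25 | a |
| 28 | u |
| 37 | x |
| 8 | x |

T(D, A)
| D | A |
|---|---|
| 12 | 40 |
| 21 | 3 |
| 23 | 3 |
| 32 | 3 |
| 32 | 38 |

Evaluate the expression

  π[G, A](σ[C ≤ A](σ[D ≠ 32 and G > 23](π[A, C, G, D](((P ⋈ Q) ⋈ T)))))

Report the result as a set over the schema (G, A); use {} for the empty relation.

P ⋈ Q (natural join on B): {(14, 20, 24, a, 25), (23, 10, 15, a, 25), (23, 9, 32, u, 2), (23, 9, 32, u, 28), (35, 23, 9, a, 25), (37, 4, 10, a, 25), (4, 29, 39, a, 25), (4, 30, 23, x, 22), (4, 30, 23, x, 23), (4, 30, 23, x, 37), (4, 30, 23, x, 8), (4, 38, 12, x, 22), (4, 38, 12, x, 23), (4, 38, 12, x, 37), (4, 38, 12, x, 8), (5, 22, 14, a, 25)}
(P ⋈ Q) ⋈ T (natural join on D): {(23, 9, 32, u, 2, 3), (23, 9, 32, u, 2, 38), (23, 9, 32, u, 28, 3), (23, 9, 32, u, 28, 38), (4, 30, 23, x, 22, 3), (4, 30, 23, x, 23, 3), (4, 30, 23, x, 37, 3), (4, 30, 23, x, 8, 3), (4, 38, 12, x, 22, 40), (4, 38, 12, x, 23, 40), (4, 38, 12, x, 37, 40), (4, 38, 12, x, 8, 40)}
π[A, C, G, D]: project onto (A, C, G, D) → {(3, 23, 2, 32), (3, 23, 28, 32), (3, 4, 22, 23), (3, 4, 23, 23), (3, 4, 37, 23), (3, 4, 8, 23), (38, 23, 2, 32), (38, 23, 28, 32), (40, 4, 22, 12), (40, 4, 23, 12), (40, 4, 37, 12), (40, 4, 8, 12)}
Apply σ_{D ≠ 32 and G > 23}; surviving tuples: {(3, 4, 37, 23), (40, 4, 37, 12)}
Apply σ_{C ≤ A}; surviving tuples: {(40, 4, 37, 12)}
π[G, A]: project onto (G, A) → {(37, 40)}

{(37, 40)}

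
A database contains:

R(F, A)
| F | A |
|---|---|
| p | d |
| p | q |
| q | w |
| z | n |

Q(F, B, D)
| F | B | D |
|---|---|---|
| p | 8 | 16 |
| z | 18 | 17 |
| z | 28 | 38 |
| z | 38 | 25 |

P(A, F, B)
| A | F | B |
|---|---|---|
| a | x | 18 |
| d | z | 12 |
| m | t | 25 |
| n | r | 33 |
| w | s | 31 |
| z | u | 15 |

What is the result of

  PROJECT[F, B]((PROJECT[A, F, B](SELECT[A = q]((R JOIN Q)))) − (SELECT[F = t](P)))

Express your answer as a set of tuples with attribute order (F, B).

{(p, 8)}

Natural join on F: {(p, d, 8, 16), (p, q, 8, 16), (z, n, 18, 17), (z, n, 28, 38), (z, n, 38, 25)}
Filtering on A = q leaves {(p, q, 8, 16)}.
π_{A, F, B} gives {(q, p, 8)}.
Filtering on F = t leaves {(m, t, 25)}.
Taking the difference: {(q, p, 8)}
π_{F, B} gives {(p, 8)}.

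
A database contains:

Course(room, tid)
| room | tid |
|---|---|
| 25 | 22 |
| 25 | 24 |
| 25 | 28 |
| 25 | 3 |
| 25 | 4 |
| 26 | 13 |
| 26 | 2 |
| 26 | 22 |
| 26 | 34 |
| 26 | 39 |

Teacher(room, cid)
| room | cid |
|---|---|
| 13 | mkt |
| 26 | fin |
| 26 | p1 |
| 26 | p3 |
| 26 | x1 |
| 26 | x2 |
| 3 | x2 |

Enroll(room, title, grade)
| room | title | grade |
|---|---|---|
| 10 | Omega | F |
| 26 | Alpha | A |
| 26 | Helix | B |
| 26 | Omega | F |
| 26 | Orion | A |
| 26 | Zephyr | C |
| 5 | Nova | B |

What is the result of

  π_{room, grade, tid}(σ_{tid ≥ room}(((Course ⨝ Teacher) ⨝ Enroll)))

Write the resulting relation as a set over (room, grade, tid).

{(26, A, 34), (26, A, 39), (26, B, 34), (26, B, 39), (26, C, 34), (26, C, 39), (26, F, 34), (26, F, 39)}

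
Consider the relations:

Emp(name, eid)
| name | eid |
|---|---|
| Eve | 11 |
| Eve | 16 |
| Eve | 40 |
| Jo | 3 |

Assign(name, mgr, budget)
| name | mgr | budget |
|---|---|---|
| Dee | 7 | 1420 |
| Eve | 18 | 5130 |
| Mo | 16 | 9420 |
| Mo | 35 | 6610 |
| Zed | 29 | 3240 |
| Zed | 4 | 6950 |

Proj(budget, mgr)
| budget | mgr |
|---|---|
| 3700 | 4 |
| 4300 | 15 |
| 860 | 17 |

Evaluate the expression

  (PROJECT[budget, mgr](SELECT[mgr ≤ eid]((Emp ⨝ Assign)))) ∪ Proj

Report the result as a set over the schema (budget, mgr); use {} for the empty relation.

{(3700, 4), (4300, 15), (5130, 18), (860, 17)}

Joining Emp and Assign on name yields {(Eve, 11, 18, 5130), (Eve, 16, 18, 5130), (Eve, 40, 18, 5130)}.
σ[mgr ≤ eid]: keep tuples satisfying mgr ≤ eid → {(Eve, 40, 18, 5130)}
π[budget, mgr]: project onto (budget, mgr) → {(5130, 18)}
Set union of the two operands is {(3700, 4), (4300, 15), (5130, 18), (860, 17)}.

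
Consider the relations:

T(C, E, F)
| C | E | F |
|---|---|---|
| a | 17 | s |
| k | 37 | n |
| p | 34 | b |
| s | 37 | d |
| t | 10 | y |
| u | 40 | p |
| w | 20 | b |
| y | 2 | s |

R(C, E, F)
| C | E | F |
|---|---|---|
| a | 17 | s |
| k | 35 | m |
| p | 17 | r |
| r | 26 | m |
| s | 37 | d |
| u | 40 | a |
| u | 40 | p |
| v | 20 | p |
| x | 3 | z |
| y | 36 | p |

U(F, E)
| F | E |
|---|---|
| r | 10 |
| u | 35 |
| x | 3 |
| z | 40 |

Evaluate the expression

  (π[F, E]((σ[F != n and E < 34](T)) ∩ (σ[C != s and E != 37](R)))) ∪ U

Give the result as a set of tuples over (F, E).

{(r, 10), (s, 17), (u, 35), (x, 3), (z, 40)}

Apply σ_{F != n and E < 34}; surviving tuples: {(a, 17, s), (t, 10, y), (w, 20, b), (y, 2, s)}
Apply σ_{C != s and E != 37}; surviving tuples: {(a, 17, s), (k, 35, m), (p, 17, r), (r, 26, m), (u, 40, a), (u, 40, p), (v, 20, p), (x, 3, z), (y, 36, p)}
Set intersection of the two operands is {(a, 17, s)}.
Keep only column(s) F, E: {(s, 17)}
Set union of the two operands is {(r, 10), (s, 17), (u, 35), (x, 3), (z, 40)}.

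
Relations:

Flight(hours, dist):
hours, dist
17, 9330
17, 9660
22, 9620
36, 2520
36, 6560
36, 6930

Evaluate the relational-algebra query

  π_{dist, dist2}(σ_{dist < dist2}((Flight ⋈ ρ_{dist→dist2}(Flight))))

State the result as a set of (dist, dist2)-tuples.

{(2520, 6560), (2520, 6930), (6560, 6930), (9330, 9660)}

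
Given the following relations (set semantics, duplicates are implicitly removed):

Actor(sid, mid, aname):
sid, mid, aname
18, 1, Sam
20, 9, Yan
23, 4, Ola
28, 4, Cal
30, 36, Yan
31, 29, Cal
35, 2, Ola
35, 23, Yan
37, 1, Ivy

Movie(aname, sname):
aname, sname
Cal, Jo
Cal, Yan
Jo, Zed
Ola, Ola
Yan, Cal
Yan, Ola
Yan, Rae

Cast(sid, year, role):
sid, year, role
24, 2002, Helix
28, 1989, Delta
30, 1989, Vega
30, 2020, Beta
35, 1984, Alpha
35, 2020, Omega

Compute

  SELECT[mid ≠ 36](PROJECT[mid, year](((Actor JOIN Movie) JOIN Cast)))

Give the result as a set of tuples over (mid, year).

{(2, 1984), (2, 2020), (23, 1984), (23, 2020), (4, 1989)}

Natural join on aname: {(20, 9, Yan, Cal), (20, 9, Yan, Ola), (20, 9, Yan, Rae), (23, 4, Ola, Ola), (28, 4, Cal, Jo), (28, 4, Cal, Yan), (30, 36, Yan, Cal), (30, 36, Yan, Ola), (30, 36, Yan, Rae), (31, 29, Cal, Jo), (31, 29, Cal, Yan), (35, 2, Ola, Ola), (35, 23, Yan, Cal), (35, 23, Yan, Ola), (35, 23, Yan, Rae)}
Natural join on sid: {(28, 4, Cal, Jo, 1989, Delta), (28, 4, Cal, Yan, 1989, Delta), (30, 36, Yan, Cal, 1989, Vega), (30, 36, Yan, Cal, 2020, Beta), (30, 36, Yan, Ola, 1989, Vega), (30, 36, Yan, Ola, 2020, Beta), (30, 36, Yan, Rae, 1989, Vega), (30, 36, Yan, Rae, 2020, Beta), (35, 2, Ola, Ola, 1984, Alpha), (35, 2, Ola, Ola, 2020, Omega), (35, 23, Yan, Cal, 1984, Alpha), (35, 23, Yan, Cal, 2020, Omega), (35, 23, Yan, Ola, 1984, Alpha), (35, 23, Yan, Ola, 2020, Omega), (35, 23, Yan, Rae, 1984, Alpha), (35, 23, Yan, Rae, 2020, Omega)}
π_{mid, year} gives {(2, 1984), (2, 2020), (23, 1984), (23, 2020), (36, 1989), (36, 2020), (4, 1989)} (9 duplicate(s) eliminated).
Apply σ_{mid ≠ 36}; surviving tuples: {(2, 1984), (2, 2020), (23, 1984), (23, 2020), (4, 1989)}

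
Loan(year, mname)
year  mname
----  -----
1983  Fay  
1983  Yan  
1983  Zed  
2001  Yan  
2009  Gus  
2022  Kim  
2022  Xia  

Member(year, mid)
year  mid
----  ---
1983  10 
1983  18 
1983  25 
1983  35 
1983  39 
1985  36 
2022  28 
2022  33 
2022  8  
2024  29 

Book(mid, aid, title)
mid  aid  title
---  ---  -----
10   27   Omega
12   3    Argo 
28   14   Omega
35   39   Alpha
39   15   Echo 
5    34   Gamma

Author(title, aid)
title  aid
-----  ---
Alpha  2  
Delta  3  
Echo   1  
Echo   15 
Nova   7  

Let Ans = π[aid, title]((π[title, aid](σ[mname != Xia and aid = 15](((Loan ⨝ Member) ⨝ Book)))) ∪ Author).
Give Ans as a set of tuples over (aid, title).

{(1, Echo), (15, Echo), (2, Alpha), (3, Delta), (7, Nova)}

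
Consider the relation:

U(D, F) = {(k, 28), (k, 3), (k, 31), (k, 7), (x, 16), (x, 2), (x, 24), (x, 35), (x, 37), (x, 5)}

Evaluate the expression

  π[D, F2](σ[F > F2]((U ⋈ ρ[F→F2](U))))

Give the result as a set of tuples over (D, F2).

{(k, 28), (k, 3), (k, 7), (x, 16), (x, 2), (x, 24), (x, 35), (x, 5)}

ρ[F→F2]: schema becomes (D, F2); tuples unchanged.
Joining U and ρ[F→F2](U) on D yields {(k, 28, 28), (k, 28, 3), (k, 28, 31), (k, 28, 7), (k, 3, 28), (k, 3, 3), (k, 3, 31), (k, 3, 7), (k, 31, 28), (k, 31, 3), (k, 31, 31), (k, 31, 7), (k, 7, 28), (k, 7, 3), (k, 7, 31), (k, 7, 7), (x, 16, 16), (x, 16, 2), (x, 16, 24), (x, 16, 35), (x, 16, 37), (x, 16, 5), (x, 2, 16), (x, 2, 2), (x, 2, 24), (x, 2, 35), (x, 2, 37), (x, 2, 5), (x, 24, 16), (x, 24, 2), (x, 24, 24), (x, 24, 35), (x, 24, 37), (x, 24, 5), (x, 35, 16), (x, 35, 2), (x, 35, 24), (x, 35, 35), (x, 35, 37), (x, 35, 5), (x, 37, 16), (x, 37, 2), (x, 37, 24), (x, 37, 35), (x, 37, 37), (x, 37, 5), (x, 5, 16), (x, 5, 2), (x, 5, 24), (x, 5, 35), (x, 5, 37), (x, 5, 5)}.
Selection F > F2: {(k, 28, 3), (k, 28, 7), (k, 31, 28), (k, 31, 3), (k, 31, 7), (k, 7, 3), (x, 16, 2), (x, 16, 5), (x, 24, 16), (x, 24, 2), (x, 24, 5), (x, 35, 16), (x, 35, 2), (x, 35, 24), (x, 35, 5), (x, 37, 16), (x, 37, 2), (x, 37, 24), (x, 37, 35), (x, 37, 5), (x, 5, 2)}
π_{D, F2} gives {(k, 28), (k, 3), (k, 7), (x, 16), (x, 2), (x, 24), (x, 35), (x, 5)} (13 duplicate(s) eliminated).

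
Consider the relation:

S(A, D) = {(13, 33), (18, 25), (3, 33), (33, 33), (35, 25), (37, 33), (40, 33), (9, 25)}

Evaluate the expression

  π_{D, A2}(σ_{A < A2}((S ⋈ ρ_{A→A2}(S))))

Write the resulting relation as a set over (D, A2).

{(25, 18), (25, 35), (33, 13), (33, 33), (33, 37), (33, 40)}

ρ[A→A2]: schema becomes (A2, D); tuples unchanged.
Joining S and ρ_{A→A2}(S) on D yields {(13, 33, 13), (13, 33, 3), (13, 33, 33), (13, 33, 37), (13, 33, 40), (18, 25, 18), (18, 25, 35), (18, 25, 9), (3, 33, 13), (3, 33, 3), (3, 33, 33), (3, 33, 37), (3, 33, 40), (33, 33, 13), (33, 33, 3), (33, 33, 33), (33, 33, 37), (33, 33, 40), (35, 25, 18), (35, 25, 35), (35, 25, 9), (37, 33, 13), (37, 33, 3), (37, 33, 33), (37, 33, 37), (37, 33, 40), (40, 33, 13), (40, 33, 3), (40, 33, 33), (40, 33, 37), (40, 33, 40), (9, 25, 18), (9, 25, 35), (9, 25, 9)}.
Selection A < A2: {(13, 33, 33), (13, 33, 37), (13, 33, 40), (18, 25, 35), (3, 33, 13), (3, 33, 33), (3, 33, 37), (3, 33, 40), (33, 33, 37), (33, 33, 40), (37, 33, 40), (9, 25, 18), (9, 25, 35)}
π[D, A2]: project onto (D, A2) (7 duplicate(s) eliminated) → {(25, 18), (25, 35), (33, 13), (33, 33), (33, 37), (33, 40)}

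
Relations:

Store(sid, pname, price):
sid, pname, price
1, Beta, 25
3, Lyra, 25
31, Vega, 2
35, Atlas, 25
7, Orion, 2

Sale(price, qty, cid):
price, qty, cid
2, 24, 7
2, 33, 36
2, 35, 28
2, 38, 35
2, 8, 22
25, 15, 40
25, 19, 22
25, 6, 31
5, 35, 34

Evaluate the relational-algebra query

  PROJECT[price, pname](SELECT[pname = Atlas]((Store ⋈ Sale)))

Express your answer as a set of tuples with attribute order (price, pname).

Natural join on price: {(1, Beta, 25, 15, 40), (1, Beta, 25, 19, 22), (1, Beta, 25, 6, 31), (3, Lyra, 25, 15, 40), (3, Lyra, 25, 19, 22), (3, Lyra, 25, 6, 31), (31, Vega, 2, 24, 7), (31, Vega, 2, 33, 36), (31, Vega, 2, 35, 28), (31, Vega, 2, 38, 35), (31, Vega, 2, 8, 22), (35, Atlas, 25, 15, 40), (35, Atlas, 25, 19, 22), (35, Atlas, 25, 6, 31), (7, Orion, 2, 24, 7), (7, Orion, 2, 33, 36), (7, Orion, 2, 35, 28), (7, Orion, 2, 38, 35), (7, Orion, 2, 8, 22)}
Apply σ_{pname = Atlas}; surviving tuples: {(35, Atlas, 25, 15, 40), (35, Atlas, 25, 19, 22), (35, Atlas, 25, 6, 31)}
π[price, pname]: project onto (price, pname) (2 duplicate(s) eliminated) → {(25, Atlas)}

{(25, Atlas)}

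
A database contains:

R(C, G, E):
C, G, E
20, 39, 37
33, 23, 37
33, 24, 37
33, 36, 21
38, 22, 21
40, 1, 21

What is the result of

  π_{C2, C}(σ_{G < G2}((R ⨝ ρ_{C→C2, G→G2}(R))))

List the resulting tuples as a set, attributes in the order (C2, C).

{(20, 33), (33, 33), (33, 38), (33, 40), (38, 40)}

ρ[C→C2, G→G2]: schema becomes (C2, G2, E); tuples unchanged.
Natural join on E: {(20, 39, 37, 20, 39), (20, 39, 37, 33, 23), (20, 39, 37, 33, 24), (33, 23, 37, 20, 39), (33, 23, 37, 33, 23), (33, 23, 37, 33, 24), (33, 24, 37, 20, 39), (33, 24, 37, 33, 23), (33, 24, 37, 33, 24), (33, 36, 21, 33, 36), (33, 36, 21, 38, 22), (33, 36, 21, 40, 1), (38, 22, 21, 33, 36), (38, 22, 21, 38, 22), (38, 22, 21, 40, 1), (40, 1, 21, 33, 36), (40, 1, 21, 38, 22), (40, 1, 21, 40, 1)}
σ[G < G2]: keep tuples satisfying G < G2 → {(33, 23, 37, 20, 39), (33, 23, 37, 33, 24), (33, 24, 37, 20, 39), (38, 22, 21, 33, 36), (40, 1, 21, 33, 36), (40, 1, 21, 38, 22)}
π[C2, C]: project onto (C2, C) (1 duplicate(s) eliminated) → {(20, 33), (33, 33), (33, 38), (33, 40), (38, 40)}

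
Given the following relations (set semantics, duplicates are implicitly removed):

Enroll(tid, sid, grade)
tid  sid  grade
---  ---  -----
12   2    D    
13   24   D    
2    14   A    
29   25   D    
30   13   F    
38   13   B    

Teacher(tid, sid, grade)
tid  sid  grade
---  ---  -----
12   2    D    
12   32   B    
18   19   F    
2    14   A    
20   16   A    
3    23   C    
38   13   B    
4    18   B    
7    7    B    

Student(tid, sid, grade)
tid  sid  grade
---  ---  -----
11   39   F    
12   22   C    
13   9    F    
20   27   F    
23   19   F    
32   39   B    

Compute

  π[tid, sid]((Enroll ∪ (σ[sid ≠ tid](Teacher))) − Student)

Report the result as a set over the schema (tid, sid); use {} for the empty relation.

Apply σ_{sid ≠ tid}; surviving tuples: {(12, 2, D), (12, 32, B), (18, 19, F), (2, 14, A), (20, 16, A), (3, 23, C), (38, 13, B), (4, 18, B)}
Set union of the two operands is {(12, 2, D), (12, 32, B), (13, 24, D), (18, 19, F), (2, 14, A), (20, 16, A), (29, 25, D), (3, 23, C), (30, 13, F), (38, 13, B), (4, 18, B)}.
Set difference of the two operands is {(12, 2, D), (12, 32, B), (13, 24, D), (18, 19, F), (2, 14, A), (20, 16, A), (29, 25, D), (3, 23, C), (30, 13, F), (38, 13, B), (4, 18, B)}.
π[tid, sid]: project onto (tid, sid) → {(12, 2), (12, 32), (13, 24), (18, 19), (2, 14), (20, 16), (29, 25), (3, 23), (30, 13), (38, 13), (4, 18)}

{(12, 2), (12, 32), (13, 24), (18, 19), (2, 14), (20, 16), (29, 25), (3, 23), (30, 13), (38, 13), (4, 18)}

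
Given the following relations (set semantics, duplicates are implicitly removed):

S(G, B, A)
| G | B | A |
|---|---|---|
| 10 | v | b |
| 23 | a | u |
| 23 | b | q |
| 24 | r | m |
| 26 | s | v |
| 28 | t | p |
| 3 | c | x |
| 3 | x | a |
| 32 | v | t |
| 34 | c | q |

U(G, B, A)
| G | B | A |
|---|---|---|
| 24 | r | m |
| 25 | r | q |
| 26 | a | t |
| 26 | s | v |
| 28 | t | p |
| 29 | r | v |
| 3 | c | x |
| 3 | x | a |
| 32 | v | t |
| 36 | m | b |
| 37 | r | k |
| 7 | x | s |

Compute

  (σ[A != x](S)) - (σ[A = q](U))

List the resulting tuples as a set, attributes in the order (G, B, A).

{(10, v, b), (23, a, u), (23, b, q), (24, r, m), (26, s, v), (28, t, p), (3, x, a), (32, v, t), (34, c, q)}

Apply σ_{A != x}; surviving tuples: {(10, v, b), (23, a, u), (23, b, q), (24, r, m), (26, s, v), (28, t, p), (3, x, a), (32, v, t), (34, c, q)}
Apply σ_{A = q}; surviving tuples: {(25, r, q)}
Set difference of the two operands is {(10, v, b), (23, a, u), (23, b, q), (24, r, m), (26, s, v), (28, t, p), (3, x, a), (32, v, t), (34, c, q)}.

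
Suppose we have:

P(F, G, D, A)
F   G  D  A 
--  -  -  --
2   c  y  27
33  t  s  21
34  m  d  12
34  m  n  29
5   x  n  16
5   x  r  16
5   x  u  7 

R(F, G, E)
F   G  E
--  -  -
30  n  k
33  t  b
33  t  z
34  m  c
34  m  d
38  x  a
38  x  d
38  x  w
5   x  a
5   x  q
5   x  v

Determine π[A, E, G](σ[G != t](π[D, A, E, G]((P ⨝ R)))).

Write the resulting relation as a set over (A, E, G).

{(12, c, m), (12, d, m), (16, a, x), (16, q, x), (16, v, x), (29, c, m), (29, d, m), (7, a, x), (7, q, x), (7, v, x)}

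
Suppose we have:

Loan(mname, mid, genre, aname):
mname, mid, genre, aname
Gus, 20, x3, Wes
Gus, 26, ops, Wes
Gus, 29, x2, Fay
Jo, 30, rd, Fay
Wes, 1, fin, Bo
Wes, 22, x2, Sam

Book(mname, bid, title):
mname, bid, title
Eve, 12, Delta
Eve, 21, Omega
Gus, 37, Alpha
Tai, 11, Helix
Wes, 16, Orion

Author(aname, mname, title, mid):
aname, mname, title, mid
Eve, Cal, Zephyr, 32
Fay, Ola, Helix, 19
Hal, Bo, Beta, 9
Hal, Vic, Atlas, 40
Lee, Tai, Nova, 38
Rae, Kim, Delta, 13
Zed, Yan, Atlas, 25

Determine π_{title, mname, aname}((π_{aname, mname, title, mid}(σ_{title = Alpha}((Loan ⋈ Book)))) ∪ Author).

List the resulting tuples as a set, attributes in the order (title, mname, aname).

{(Alpha, Gus, Fay), (Alpha, Gus, Wes), (Atlas, Vic, Hal), (Atlas, Yan, Zed), (Beta, Bo, Hal), (Delta, Kim, Rae), (Helix, Ola, Fay), (Nova, Tai, Lee), (Zephyr, Cal, Eve)}

Joining Loan and Book on mname yields {(Gus, 20, x3, Wes, 37, Alpha), (Gus, 26, ops, Wes, 37, Alpha), (Gus, 29, x2, Fay, 37, Alpha), (Wes, 1, fin, Bo, 16, Orion), (Wes, 22, x2, Sam, 16, Orion)}.
σ[title = Alpha]: keep tuples satisfying title = Alpha → {(Gus, 20, x3, Wes, 37, Alpha), (Gus, 26, ops, Wes, 37, Alpha), (Gus, 29, x2, Fay, 37, Alpha)}
Keep only column(s) aname, mname, title, mid: {(Fay, Gus, Alpha, 29), (Wes, Gus, Alpha, 20), (Wes, Gus, Alpha, 26)}
Set union of the two operands is {(Eve, Cal, Zephyr, 32), (Fay, Gus, Alpha, 29), (Fay, Ola, Helix, 19), (Hal, Bo, Beta, 9), (Hal, Vic, Atlas, 40), (Lee, Tai, Nova, 38), (Rae, Kim, Delta, 13), (Wes, Gus, Alpha, 20), (Wes, Gus, Alpha, 26), (Zed, Yan, Atlas, 25)}.
Keep only column(s) title, mname, aname (1 duplicate(s) eliminated): {(Alpha, Gus, Fay), (Alpha, Gus, Wes), (Atlas, Vic, Hal), (Atlas, Yan, Zed), (Beta, Bo, Hal), (Delta, Kim, Rae), (Helix, Ola, Fay), (Nova, Tai, Lee), (Zephyr, Cal, Eve)}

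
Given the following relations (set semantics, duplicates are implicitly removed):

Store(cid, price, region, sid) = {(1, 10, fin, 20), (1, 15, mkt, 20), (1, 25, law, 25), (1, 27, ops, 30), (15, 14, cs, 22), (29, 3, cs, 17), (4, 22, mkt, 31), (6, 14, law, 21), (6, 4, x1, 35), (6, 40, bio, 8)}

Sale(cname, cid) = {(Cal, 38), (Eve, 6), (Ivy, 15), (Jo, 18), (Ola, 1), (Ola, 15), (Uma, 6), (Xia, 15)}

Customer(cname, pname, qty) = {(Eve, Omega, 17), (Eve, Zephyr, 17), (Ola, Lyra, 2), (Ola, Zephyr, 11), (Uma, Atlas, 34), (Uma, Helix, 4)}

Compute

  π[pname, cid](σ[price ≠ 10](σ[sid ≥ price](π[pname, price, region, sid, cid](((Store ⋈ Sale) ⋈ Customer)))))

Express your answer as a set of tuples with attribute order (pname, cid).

{(Atlas, 6), (Helix, 6), (Lyra, 1), (Lyra, 15), (Omega, 6), (Zephyr, 1), (Zephyr, 15), (Zephyr, 6)}

Natural join on cid: {(1, 10, fin, 20, Ola), (1, 15, mkt, 20, Ola), (1, 25, law, 25, Ola), (1, 27, ops, 30, Ola), (15, 14, cs, 22, Ivy), (15, 14, cs, 22, Ola), (15, 14, cs, 22, Xia), (6, 14, law, 21, Eve), (6, 14, law, 21, Uma), (6, 4, x1, 35, Eve), (6, 4, x1, 35, Uma), (6, 40, bio, 8, Eve), (6, 40, bio, 8, Uma)}
Natural join on cname: {(1, 10, fin, 20, Ola, Lyra, 2), (1, 10, fin, 20, Ola, Zephyr, 11), (1, 15, mkt, 20, Ola, Lyra, 2), (1, 15, mkt, 20, Ola, Zephyr, 11), (1, 25, law, 25, Ola, Lyra, 2), (1, 25, law, 25, Ola, Zephyr, 11), (1, 27, ops, 30, Ola, Lyra, 2), (1, 27, ops, 30, Ola, Zephyr, 11), (15, 14, cs, 22, Ola, Lyra, 2), (15, 14, cs, 22, Ola, Zephyr, 11), (6, 14, law, 21, Eve, Omega, 17), (6, 14, law, 21, Eve, Zephyr, 17), (6, 14, law, 21, Uma, Atlas, 34), (6, 14, law, 21, Uma, Helix, 4), (6, 4, x1, 35, Eve, Omega, 17), (6, 4, x1, 35, Eve, Zephyr, 17), (6, 4, x1, 35, Uma, Atlas, 34), (6, 4, x1, 35, Uma, Helix, 4), (6, 40, bio, 8, Eve, Omega, 17), (6, 40, bio, 8, Eve, Zephyr, 17), (6, 40, bio, 8, Uma, Atlas, 34), (6, 40, bio, 8, Uma, Helix, 4)}
π_{pname, price, region, sid, cid} gives {(Atlas, 14, law, 21, 6), (Atlas, 4, x1, 35, 6), (Atlas, 40, bio, 8, 6), (Helix, 14, law, 21, 6), (Helix, 4, x1, 35, 6), (Helix, 40, bio, 8, 6), (Lyra, 10, fin, 20, 1), (Lyra, 14, cs, 22, 15), (Lyra, 15, mkt, 20, 1), (Lyra, 25, law, 25, 1), (Lyra, 27, ops, 30, 1), (Omega, 14, law, 21, 6), (Omega, 4, x1, 35, 6), (Omega, 40, bio, 8, 6), (Zephyr, 10, fin, 20, 1), (Zephyr, 14, cs, 22, 15), (Zephyr, 14, law, 21, 6), (Zephyr, 15, mkt, 20, 1), (Zephyr, 25, law, 25, 1), (Zephyr, 27, ops, 30, 1), (Zephyr, 4, x1, 35, 6), (Zephyr, 40, bio, 8, 6)}.
Selection sid ≥ price: {(Atlas, 14, law, 21, 6), (Atlas, 4, x1, 35, 6), (Helix, 14, law, 21, 6), (Helix, 4, x1, 35, 6), (Lyra, 10, fin, 20, 1), (Lyra, 14, cs, 22, 15), (Lyra, 15, mkt, 20, 1), (Lyra, 25, law, 25, 1), (Lyra, 27, ops, 30, 1), (Omega, 14, law, 21, 6), (Omega, 4, x1, 35, 6), (Zephyr, 10, fin, 20, 1), (Zephyr, 14, cs, 22, 15), (Zephyr, 14, law, 21, 6), (Zephyr, 15, mkt, 20, 1), (Zephyr, 25, law, 25, 1), (Zephyr, 27, ops, 30, 1), (Zephyr, 4, x1, 35, 6)}
Selection price ≠ 10: {(Atlas, 14, law, 21, 6), (Atlas, 4, x1, 35, 6), (Helix, 14, law, 21, 6), (Helix, 4, x1, 35, 6), (Lyra, 14, cs, 22, 15), (Lyra, 15, mkt, 20, 1), (Lyra, 25, law, 25, 1), (Lyra, 27, ops, 30, 1), (Omega, 14, law, 21, 6), (Omega, 4, x1, 35, 6), (Zephyr, 14, cs, 22, 15), (Zephyr, 14, law, 21, 6), (Zephyr, 15, mkt, 20, 1), (Zephyr, 25, law, 25, 1), (Zephyr, 27, ops, 30, 1), (Zephyr, 4, x1, 35, 6)}
π_{pname, cid} gives {(Atlas, 6), (Helix, 6), (Lyra, 1), (Lyra, 15), (Omega, 6), (Zephyr, 1), (Zephyr, 15), (Zephyr, 6)} (8 duplicate(s) eliminated).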